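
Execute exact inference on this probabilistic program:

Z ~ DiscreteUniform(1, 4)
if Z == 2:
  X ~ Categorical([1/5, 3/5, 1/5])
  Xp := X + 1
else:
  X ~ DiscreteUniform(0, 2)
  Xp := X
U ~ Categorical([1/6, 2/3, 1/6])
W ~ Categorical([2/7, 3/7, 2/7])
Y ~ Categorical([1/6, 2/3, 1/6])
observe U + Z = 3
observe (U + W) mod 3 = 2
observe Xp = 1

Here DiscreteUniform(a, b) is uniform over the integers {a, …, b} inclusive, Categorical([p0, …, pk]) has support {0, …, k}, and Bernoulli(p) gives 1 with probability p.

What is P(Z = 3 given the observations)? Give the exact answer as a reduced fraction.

P(Z = 3 | obs) = 5/28

Enumerate traces; 9 have nonzero weight after conditioning:
  (Z=1, X=1, U=2, W=0, Y=0) weight 1/1512
  (Z=1, X=1, U=2, W=0, Y=1) weight 1/378
  (Z=1, X=1, U=2, W=0, Y=2) weight 1/1512
  (Z=2, X=0, U=1, W=1, Y=0) weight 1/420
  (Z=2, X=0, U=1, W=1, Y=1) weight 1/105
  (Z=2, X=0, U=1, W=1, Y=2) weight 1/420
  (Z=3, X=1, U=0, W=2, Y=0) weight 1/1512
  (Z=3, X=1, U=0, W=2, Y=1) weight 1/378
  … 1 more
Group by Z:
  weight(Z=1) = 1/252
  weight(Z=2) = 1/70
  weight(Z=3) = 1/252
Total weight = 1/252 + 1/70 + 1/252 = 1/45
P(Z=1 | obs) = 1/252 / 1/45 = 5/28
P(Z=2 | obs) = 1/70 / 1/45 = 9/14
P(Z=3 | obs) = 1/252 / 1/45 = 5/28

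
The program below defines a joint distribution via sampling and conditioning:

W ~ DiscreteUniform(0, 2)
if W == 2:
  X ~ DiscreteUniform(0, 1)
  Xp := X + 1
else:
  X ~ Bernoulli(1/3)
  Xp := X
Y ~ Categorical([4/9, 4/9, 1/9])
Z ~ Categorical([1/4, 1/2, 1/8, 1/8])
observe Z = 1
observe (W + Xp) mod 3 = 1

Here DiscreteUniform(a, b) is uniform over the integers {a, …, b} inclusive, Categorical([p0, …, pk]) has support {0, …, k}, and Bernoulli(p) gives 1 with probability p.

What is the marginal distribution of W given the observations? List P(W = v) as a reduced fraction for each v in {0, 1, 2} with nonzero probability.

P(W=0) = 2/9, P(W=1) = 4/9, P(W=2) = 1/3

Enumerate traces; 9 have nonzero weight after conditioning:
  (W=0, X=1, Y=0, Z=1) weight 2/81
  (W=0, X=1, Y=1, Z=1) weight 2/81
  (W=0, X=1, Y=2, Z=1) weight 1/162
  (W=1, X=0, Y=0, Z=1) weight 4/81
  (W=1, X=0, Y=1, Z=1) weight 4/81
  (W=1, X=0, Y=2, Z=1) weight 1/81
  (W=2, X=1, Y=0, Z=1) weight 1/27
  (W=2, X=1, Y=1, Z=1) weight 1/27
  … 1 more
Group by W:
  weight(W=0) = 1/18
  weight(W=1) = 1/9
  weight(W=2) = 1/12
Total weight = 1/18 + 1/9 + 1/12 = 1/4
P(W=0 | obs) = 1/18 / 1/4 = 2/9
P(W=1 | obs) = 1/9 / 1/4 = 4/9
P(W=2 | obs) = 1/12 / 1/4 = 1/3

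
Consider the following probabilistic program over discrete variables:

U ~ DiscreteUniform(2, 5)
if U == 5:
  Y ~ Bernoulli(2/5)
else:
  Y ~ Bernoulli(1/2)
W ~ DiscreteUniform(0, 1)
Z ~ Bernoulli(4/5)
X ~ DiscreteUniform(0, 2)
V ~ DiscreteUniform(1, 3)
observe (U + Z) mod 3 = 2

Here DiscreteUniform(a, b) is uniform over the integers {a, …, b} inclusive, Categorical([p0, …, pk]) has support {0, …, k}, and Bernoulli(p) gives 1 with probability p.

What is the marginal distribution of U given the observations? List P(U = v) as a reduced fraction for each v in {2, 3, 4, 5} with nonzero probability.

Enumerate traces; 108 have nonzero weight after conditioning:
  (U=2, Y=0, W=0, Z=0, X=0, V=1) weight 1/720
  (U=2, Y=0, W=0, Z=0, X=0, V=2) weight 1/720
  (U=2, Y=0, W=0, Z=0, X=0, V=3) weight 1/720
  (U=2, Y=0, W=0, Z=0, X=1, V=1) weight 1/720
  (U=2, Y=0, W=0, Z=0, X=1, V=2) weight 1/720
  (U=2, Y=0, W=0, Z=0, X=1, V=3) weight 1/720
  (U=2, Y=0, W=0, Z=0, X=2, V=1) weight 1/720
  (U=2, Y=0, W=0, Z=0, X=2, V=2) weight 1/720
  (U=4, Y=0, W=0, Z=1, X=0, V=1) weight 1/180
  (U=5, Y=0, W=0, Z=0, X=0, V=1) weight 1/600
  … 98 more
Group by U:
  weight(U=2) = 1/20
  weight(U=4) = 1/5
  weight(U=5) = 1/20
Total weight = 1/20 + 1/5 + 1/20 = 3/10
P(U=2 | obs) = 1/20 / 3/10 = 1/6
P(U=4 | obs) = 1/5 / 3/10 = 2/3
P(U=5 | obs) = 1/20 / 3/10 = 1/6

P(U=2) = 1/6, P(U=4) = 2/3, P(U=5) = 1/6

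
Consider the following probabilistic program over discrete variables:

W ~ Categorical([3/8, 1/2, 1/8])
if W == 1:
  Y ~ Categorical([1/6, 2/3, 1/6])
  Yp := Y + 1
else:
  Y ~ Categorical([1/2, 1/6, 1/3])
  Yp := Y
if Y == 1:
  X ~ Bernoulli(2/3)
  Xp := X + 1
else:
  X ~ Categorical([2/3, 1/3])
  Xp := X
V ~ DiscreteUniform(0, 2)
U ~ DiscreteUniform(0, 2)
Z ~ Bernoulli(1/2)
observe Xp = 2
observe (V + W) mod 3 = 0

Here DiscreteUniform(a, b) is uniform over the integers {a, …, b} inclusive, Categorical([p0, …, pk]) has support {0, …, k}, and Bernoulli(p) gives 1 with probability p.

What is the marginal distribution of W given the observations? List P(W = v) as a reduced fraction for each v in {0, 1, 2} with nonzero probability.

P(W=0) = 3/20, P(W=1) = 4/5, P(W=2) = 1/20

Enumerate traces; 18 have nonzero weight after conditioning:
  (W=0, Y=1, X=1, V=0, U=0, Z=0) weight 1/432
  (W=0, Y=1, X=1, V=0, U=0, Z=1) weight 1/432
  (W=0, Y=1, X=1, V=0, U=1, Z=0) weight 1/432
  (W=0, Y=1, X=1, V=0, U=1, Z=1) weight 1/432
  (W=0, Y=1, X=1, V=0, U=2, Z=0) weight 1/432
  (W=0, Y=1, X=1, V=0, U=2, Z=1) weight 1/432
  (W=1, Y=1, X=1, V=2, U=0, Z=0) weight 1/81
  (W=1, Y=1, X=1, V=2, U=0, Z=1) weight 1/81
  (W=2, Y=1, X=1, V=1, U=0, Z=0) weight 1/1296
  … 9 more
Group by W:
  weight(W=0) = 1/72
  weight(W=1) = 2/27
  weight(W=2) = 1/216
Total weight = 1/72 + 2/27 + 1/216 = 5/54
P(W=0 | obs) = 1/72 / 5/54 = 3/20
P(W=1 | obs) = 2/27 / 5/54 = 4/5
P(W=2 | obs) = 1/216 / 5/54 = 1/20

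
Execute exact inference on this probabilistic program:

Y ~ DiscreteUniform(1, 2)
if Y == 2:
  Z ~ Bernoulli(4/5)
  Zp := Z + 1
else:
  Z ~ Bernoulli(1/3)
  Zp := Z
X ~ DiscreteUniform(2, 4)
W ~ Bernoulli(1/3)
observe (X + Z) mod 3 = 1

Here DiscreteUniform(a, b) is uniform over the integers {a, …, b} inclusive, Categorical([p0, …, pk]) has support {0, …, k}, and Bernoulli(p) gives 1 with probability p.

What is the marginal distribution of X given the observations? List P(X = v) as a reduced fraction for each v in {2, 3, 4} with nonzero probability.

P(X=3) = 17/30, P(X=4) = 13/30

Enumerate traces; 8 have nonzero weight after conditioning:
  (Y=1, Z=0, X=4, W=0) weight 2/27
  (Y=1, Z=0, X=4, W=1) weight 1/27
  (Y=1, Z=1, X=3, W=0) weight 1/27
  (Y=1, Z=1, X=3, W=1) weight 1/54
  (Y=2, Z=0, X=4, W=0) weight 1/45
  (Y=2, Z=0, X=4, W=1) weight 1/90
  (Y=2, Z=1, X=3, W=0) weight 4/45
  (Y=2, Z=1, X=3, W=1) weight 2/45
Group by X:
  weight(X=3) = 17/90
  weight(X=4) = 13/90
Total weight = 17/90 + 13/90 = 1/3
P(X=3 | obs) = 17/90 / 1/3 = 17/30
P(X=4 | obs) = 13/90 / 1/3 = 13/30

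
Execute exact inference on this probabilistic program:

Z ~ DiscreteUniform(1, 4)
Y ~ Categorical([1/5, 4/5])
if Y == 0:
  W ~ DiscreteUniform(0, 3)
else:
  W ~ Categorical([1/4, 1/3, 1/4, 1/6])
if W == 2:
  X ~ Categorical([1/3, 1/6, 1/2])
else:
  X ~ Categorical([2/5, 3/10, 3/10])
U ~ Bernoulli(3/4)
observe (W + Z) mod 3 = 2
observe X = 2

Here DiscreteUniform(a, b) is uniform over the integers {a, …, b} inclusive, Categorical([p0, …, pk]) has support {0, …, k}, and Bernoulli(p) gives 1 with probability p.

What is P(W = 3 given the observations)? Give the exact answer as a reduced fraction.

Enumerate traces; 20 have nonzero weight after conditioning:
  (Z=1, Y=0, W=1, X=2, U=0) weight 3/3200
  (Z=1, Y=0, W=1, X=2, U=1) weight 9/3200
  (Z=1, Y=1, W=1, X=2, U=0) weight 1/200
  (Z=1, Y=1, W=1, X=2, U=1) weight 3/200
  (Z=2, Y=0, W=0, X=2, U=0) weight 3/3200
  (Z=2, Y=0, W=0, X=2, U=1) weight 9/3200
  (Z=2, Y=0, W=3, X=2, U=0) weight 3/3200
  (Z=2, Y=0, W=3, X=2, U=1) weight 9/3200
  (Z=3, Y=0, W=2, X=2, U=0) weight 1/640
  … 11 more
Group by W:
  weight(W=0) = 3/160
  weight(W=1) = 19/400
  weight(W=2) = 1/32
  weight(W=3) = 11/800
Total weight = 3/160 + 19/400 + 1/32 + 11/800 = 89/800
P(W=0 | obs) = 3/160 / 89/800 = 15/89
P(W=1 | obs) = 19/400 / 89/800 = 38/89
P(W=2 | obs) = 1/32 / 89/800 = 25/89
P(W=3 | obs) = 11/800 / 89/800 = 11/89

P(W = 3 | obs) = 11/89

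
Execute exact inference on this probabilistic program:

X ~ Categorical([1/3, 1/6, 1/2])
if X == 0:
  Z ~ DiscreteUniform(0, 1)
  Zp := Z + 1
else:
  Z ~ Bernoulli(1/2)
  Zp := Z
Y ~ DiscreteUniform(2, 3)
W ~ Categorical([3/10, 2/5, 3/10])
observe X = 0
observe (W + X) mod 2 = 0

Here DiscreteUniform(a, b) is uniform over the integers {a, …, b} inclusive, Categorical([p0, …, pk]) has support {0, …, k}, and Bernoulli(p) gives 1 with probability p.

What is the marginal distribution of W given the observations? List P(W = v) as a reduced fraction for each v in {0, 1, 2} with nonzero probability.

P(W=0) = 1/2, P(W=2) = 1/2

Enumerate traces; 8 have nonzero weight after conditioning:
  (X=0, Z=0, Y=2, W=0) weight 1/40
  (X=0, Z=0, Y=2, W=2) weight 1/40
  (X=0, Z=0, Y=3, W=0) weight 1/40
  (X=0, Z=0, Y=3, W=2) weight 1/40
  (X=0, Z=1, Y=2, W=0) weight 1/40
  (X=0, Z=1, Y=2, W=2) weight 1/40
  (X=0, Z=1, Y=3, W=0) weight 1/40
  (X=0, Z=1, Y=3, W=2) weight 1/40
Group by W:
  weight(W=0) = 1/10
  weight(W=2) = 1/10
Total weight = 1/10 + 1/10 = 1/5
P(W=0 | obs) = 1/10 / 1/5 = 1/2
P(W=2 | obs) = 1/10 / 1/5 = 1/2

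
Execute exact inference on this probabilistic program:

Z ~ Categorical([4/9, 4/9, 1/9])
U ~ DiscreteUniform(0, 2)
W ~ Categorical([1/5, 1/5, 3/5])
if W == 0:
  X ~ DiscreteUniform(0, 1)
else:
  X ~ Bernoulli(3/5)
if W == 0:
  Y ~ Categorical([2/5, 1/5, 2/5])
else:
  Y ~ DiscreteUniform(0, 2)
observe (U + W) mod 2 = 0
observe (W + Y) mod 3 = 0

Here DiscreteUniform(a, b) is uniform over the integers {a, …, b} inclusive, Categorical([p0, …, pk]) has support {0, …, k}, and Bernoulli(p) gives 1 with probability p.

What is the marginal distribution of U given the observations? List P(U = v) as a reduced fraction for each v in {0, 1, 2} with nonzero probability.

P(U=0) = 21/47, P(U=1) = 5/47, P(U=2) = 21/47

Enumerate traces; 30 have nonzero weight after conditioning:
  (Z=0, U=0, W=0, X=0, Y=0) weight 4/675
  (Z=0, U=0, W=0, X=1, Y=0) weight 4/675
  (Z=0, U=0, W=2, X=0, Y=1) weight 8/675
  (Z=0, U=0, W=2, X=1, Y=1) weight 4/225
  (Z=0, U=1, W=1, X=0, Y=2) weight 8/2025
  (Z=0, U=1, W=1, X=1, Y=2) weight 4/675
  (Z=0, U=2, W=0, X=0, Y=0) weight 4/675
  (Z=0, U=2, W=0, X=1, Y=0) weight 4/675
  … 22 more
Group by U:
  weight(U=0) = 7/75
  weight(U=1) = 1/45
  weight(U=2) = 7/75
Total weight = 7/75 + 1/45 + 7/75 = 47/225
P(U=0 | obs) = 7/75 / 47/225 = 21/47
P(U=1 | obs) = 1/45 / 47/225 = 5/47
P(U=2 | obs) = 7/75 / 47/225 = 21/47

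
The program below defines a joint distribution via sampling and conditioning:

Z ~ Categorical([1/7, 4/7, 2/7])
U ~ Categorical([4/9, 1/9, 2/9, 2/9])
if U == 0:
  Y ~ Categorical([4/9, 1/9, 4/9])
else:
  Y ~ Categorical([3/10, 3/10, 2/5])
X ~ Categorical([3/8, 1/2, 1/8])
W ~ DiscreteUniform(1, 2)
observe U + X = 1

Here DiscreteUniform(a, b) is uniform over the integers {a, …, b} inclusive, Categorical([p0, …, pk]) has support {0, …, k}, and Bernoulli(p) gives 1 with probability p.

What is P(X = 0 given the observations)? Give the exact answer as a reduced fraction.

Enumerate traces; 36 have nonzero weight after conditioning:
  (Z=0, U=0, Y=0, X=1, W=1) weight 4/567
  (Z=0, U=0, Y=0, X=1, W=2) weight 4/567
  (Z=0, U=0, Y=1, X=1, W=1) weight 1/567
  (Z=0, U=0, Y=1, X=1, W=2) weight 1/567
  (Z=0, U=0, Y=2, X=1, W=1) weight 4/567
  (Z=0, U=0, Y=2, X=1, W=2) weight 4/567
  (Z=0, U=1, Y=0, X=0, W=1) weight 1/1120
  (Z=0, U=1, Y=0, X=0, W=2) weight 1/1120
  … 28 more
Group by X:
  weight(X=0) = 1/24
  weight(X=1) = 2/9
Total weight = 1/24 + 2/9 = 19/72
P(X=0 | obs) = 1/24 / 19/72 = 3/19
P(X=1 | obs) = 2/9 / 19/72 = 16/19

P(X = 0 | obs) = 3/19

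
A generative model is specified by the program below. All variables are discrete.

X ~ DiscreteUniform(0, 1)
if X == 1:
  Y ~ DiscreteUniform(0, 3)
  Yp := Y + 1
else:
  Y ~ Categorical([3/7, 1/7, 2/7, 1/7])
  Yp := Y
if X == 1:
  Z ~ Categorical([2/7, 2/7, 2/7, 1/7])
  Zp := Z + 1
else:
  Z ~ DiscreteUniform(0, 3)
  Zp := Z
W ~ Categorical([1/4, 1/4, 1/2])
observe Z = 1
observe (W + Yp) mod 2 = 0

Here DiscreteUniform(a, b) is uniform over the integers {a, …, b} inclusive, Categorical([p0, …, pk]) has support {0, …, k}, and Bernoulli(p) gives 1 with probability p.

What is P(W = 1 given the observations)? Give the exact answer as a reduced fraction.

P(W = 1 | obs) = 2/11

Enumerate traces; 12 have nonzero weight after conditioning:
  (X=0, Y=0, Z=1, W=0) weight 3/224
  (X=0, Y=0, Z=1, W=2) weight 3/112
  (X=0, Y=1, Z=1, W=1) weight 1/224
  (X=0, Y=2, Z=1, W=0) weight 1/112
  (X=0, Y=2, Z=1, W=2) weight 1/56
  (X=0, Y=3, Z=1, W=1) weight 1/224
  (X=1, Y=0, Z=1, W=1) weight 1/112
  (X=1, Y=1, Z=1, W=0) weight 1/112
  … 4 more
Group by W:
  weight(W=0) = 9/224
  weight(W=1) = 3/112
  weight(W=2) = 9/112
Total weight = 9/224 + 3/112 + 9/112 = 33/224
P(W=0 | obs) = 9/224 / 33/224 = 3/11
P(W=1 | obs) = 3/112 / 33/224 = 2/11
P(W=2 | obs) = 9/112 / 33/224 = 6/11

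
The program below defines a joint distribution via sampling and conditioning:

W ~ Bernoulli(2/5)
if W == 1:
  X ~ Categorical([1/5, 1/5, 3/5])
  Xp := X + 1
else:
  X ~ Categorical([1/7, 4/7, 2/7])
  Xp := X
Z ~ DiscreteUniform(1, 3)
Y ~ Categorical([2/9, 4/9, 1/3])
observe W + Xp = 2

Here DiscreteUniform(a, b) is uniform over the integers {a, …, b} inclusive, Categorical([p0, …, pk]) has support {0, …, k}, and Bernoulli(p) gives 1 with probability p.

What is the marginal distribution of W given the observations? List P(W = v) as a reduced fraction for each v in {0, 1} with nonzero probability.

P(W=0) = 15/22, P(W=1) = 7/22

Enumerate traces; 18 have nonzero weight after conditioning:
  (W=0, X=2, Z=1, Y=0) weight 4/315
  (W=0, X=2, Z=1, Y=1) weight 8/315
  (W=0, X=2, Z=1, Y=2) weight 2/105
  (W=0, X=2, Z=2, Y=0) weight 4/315
  (W=0, X=2, Z=2, Y=1) weight 8/315
  (W=0, X=2, Z=2, Y=2) weight 2/105
  (W=0, X=2, Z=3, Y=0) weight 4/315
  (W=0, X=2, Z=3, Y=1) weight 8/315
  (W=1, X=0, Z=1, Y=0) weight 4/675
  … 9 more
Group by W:
  weight(W=0) = 6/35
  weight(W=1) = 2/25
Total weight = 6/35 + 2/25 = 44/175
P(W=0 | obs) = 6/35 / 44/175 = 15/22
P(W=1 | obs) = 2/25 / 44/175 = 7/22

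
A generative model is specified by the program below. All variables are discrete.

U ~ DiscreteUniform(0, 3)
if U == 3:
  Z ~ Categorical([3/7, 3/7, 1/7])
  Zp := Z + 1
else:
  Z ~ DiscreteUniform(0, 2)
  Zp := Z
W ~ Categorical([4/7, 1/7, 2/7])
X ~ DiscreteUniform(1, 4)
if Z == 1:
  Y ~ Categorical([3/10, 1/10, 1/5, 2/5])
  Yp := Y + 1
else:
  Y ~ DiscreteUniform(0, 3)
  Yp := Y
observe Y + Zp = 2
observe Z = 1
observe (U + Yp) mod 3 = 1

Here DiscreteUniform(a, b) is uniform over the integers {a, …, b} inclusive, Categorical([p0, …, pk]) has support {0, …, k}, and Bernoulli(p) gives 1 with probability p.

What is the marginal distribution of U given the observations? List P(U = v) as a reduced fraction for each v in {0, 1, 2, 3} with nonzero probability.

Enumerate traces; 24 have nonzero weight after conditioning:
  (U=2, Z=1, W=0, X=1, Y=1) weight 1/840
  (U=2, Z=1, W=0, X=2, Y=1) weight 1/840
  (U=2, Z=1, W=0, X=3, Y=1) weight 1/840
  (U=2, Z=1, W=0, X=4, Y=1) weight 1/840
  (U=2, Z=1, W=1, X=1, Y=1) weight 1/3360
  (U=2, Z=1, W=1, X=2, Y=1) weight 1/3360
  (U=2, Z=1, W=1, X=3, Y=1) weight 1/3360
  (U=2, Z=1, W=1, X=4, Y=1) weight 1/3360
  (U=3, Z=1, W=0, X=1, Y=0) weight 9/1960
  … 15 more
Group by U:
  weight(U=2) = 1/120
  weight(U=3) = 9/280
Total weight = 1/120 + 9/280 = 17/420
P(U=2 | obs) = 1/120 / 17/420 = 7/34
P(U=3 | obs) = 9/280 / 17/420 = 27/34

P(U=2) = 7/34, P(U=3) = 27/34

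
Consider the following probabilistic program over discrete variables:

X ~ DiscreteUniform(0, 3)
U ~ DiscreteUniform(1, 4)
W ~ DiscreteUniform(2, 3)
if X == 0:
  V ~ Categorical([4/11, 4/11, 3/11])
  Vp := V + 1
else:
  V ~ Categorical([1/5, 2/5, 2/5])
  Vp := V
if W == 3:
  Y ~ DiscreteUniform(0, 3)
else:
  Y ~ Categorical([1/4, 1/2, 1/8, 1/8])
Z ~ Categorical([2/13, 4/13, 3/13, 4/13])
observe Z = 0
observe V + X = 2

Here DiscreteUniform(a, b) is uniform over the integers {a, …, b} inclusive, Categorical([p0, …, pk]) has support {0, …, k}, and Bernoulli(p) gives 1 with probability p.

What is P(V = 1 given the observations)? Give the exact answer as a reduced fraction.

Enumerate traces; 96 have nonzero weight after conditioning:
  (X=0, U=1, W=2, V=2, Y=0, Z=0) weight 3/9152
  (X=0, U=1, W=2, V=2, Y=1, Z=0) weight 3/4576
  (X=0, U=1, W=2, V=2, Y=2, Z=0) weight 3/18304
  (X=0, U=1, W=2, V=2, Y=3, Z=0) weight 3/18304
  (X=0, U=1, W=3, V=2, Y=0, Z=0) weight 3/9152
  (X=0, U=1, W=3, V=2, Y=1, Z=0) weight 3/9152
  (X=0, U=1, W=3, V=2, Y=2, Z=0) weight 3/9152
  (X=0, U=1, W=3, V=2, Y=3, Z=0) weight 3/9152
  (X=1, U=1, W=2, V=1, Y=0, Z=0) weight 1/2080
  (X=2, U=1, W=2, V=0, Y=0, Z=0) weight 1/4160
  … 86 more
Group by V:
  weight(V=0) = 1/130
  weight(V=1) = 1/65
  weight(V=2) = 3/286
Total weight = 1/130 + 1/65 + 3/286 = 24/715
P(V=0 | obs) = 1/130 / 24/715 = 11/48
P(V=1 | obs) = 1/65 / 24/715 = 11/24
P(V=2 | obs) = 3/286 / 24/715 = 5/16

P(V = 1 | obs) = 11/24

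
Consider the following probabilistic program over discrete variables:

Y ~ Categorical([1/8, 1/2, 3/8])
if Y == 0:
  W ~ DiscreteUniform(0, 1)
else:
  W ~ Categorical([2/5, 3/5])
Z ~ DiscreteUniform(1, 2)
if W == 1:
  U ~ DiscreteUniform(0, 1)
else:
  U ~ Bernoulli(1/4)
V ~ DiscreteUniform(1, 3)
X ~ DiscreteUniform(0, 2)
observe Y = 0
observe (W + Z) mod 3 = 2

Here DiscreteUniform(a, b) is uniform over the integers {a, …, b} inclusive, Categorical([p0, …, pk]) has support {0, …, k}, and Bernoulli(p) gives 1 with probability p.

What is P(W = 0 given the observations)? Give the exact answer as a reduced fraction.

P(W = 0 | obs) = 1/2

Enumerate traces; 36 have nonzero weight after conditioning:
  (Y=0, W=0, Z=2, U=0, V=1, X=0) weight 1/384
  (Y=0, W=0, Z=2, U=0, V=1, X=1) weight 1/384
  (Y=0, W=0, Z=2, U=0, V=1, X=2) weight 1/384
  (Y=0, W=0, Z=2, U=0, V=2, X=0) weight 1/384
  (Y=0, W=0, Z=2, U=0, V=2, X=1) weight 1/384
  (Y=0, W=0, Z=2, U=0, V=2, X=2) weight 1/384
  (Y=0, W=0, Z=2, U=0, V=3, X=0) weight 1/384
  (Y=0, W=0, Z=2, U=0, V=3, X=1) weight 1/384
  (Y=0, W=1, Z=1, U=0, V=1, X=0) weight 1/576
  … 27 more
Group by W:
  weight(W=0) = 1/32
  weight(W=1) = 1/32
Total weight = 1/32 + 1/32 = 1/16
P(W=0 | obs) = 1/32 / 1/16 = 1/2
P(W=1 | obs) = 1/32 / 1/16 = 1/2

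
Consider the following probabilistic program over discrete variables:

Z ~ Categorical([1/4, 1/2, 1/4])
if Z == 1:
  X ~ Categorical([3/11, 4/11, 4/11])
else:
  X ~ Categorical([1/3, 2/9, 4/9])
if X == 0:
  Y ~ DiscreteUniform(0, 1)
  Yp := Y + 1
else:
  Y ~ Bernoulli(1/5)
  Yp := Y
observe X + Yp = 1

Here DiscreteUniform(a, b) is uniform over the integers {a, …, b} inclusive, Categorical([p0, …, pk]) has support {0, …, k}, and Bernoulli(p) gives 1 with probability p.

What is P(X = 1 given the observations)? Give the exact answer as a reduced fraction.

P(X = 1 | obs) = 116/191

Enumerate traces; 6 have nonzero weight after conditioning:
  (Z=0, X=0, Y=0) weight 1/24
  (Z=0, X=1, Y=0) weight 2/45
  (Z=1, X=0, Y=0) weight 3/44
  (Z=1, X=1, Y=0) weight 8/55
  (Z=2, X=0, Y=0) weight 1/24
  (Z=2, X=1, Y=0) weight 2/45
Group by X:
  weight(X=0) = 5/33
  weight(X=1) = 116/495
Total weight = 5/33 + 116/495 = 191/495
P(X=0 | obs) = 5/33 / 191/495 = 75/191
P(X=1 | obs) = 116/495 / 191/495 = 116/191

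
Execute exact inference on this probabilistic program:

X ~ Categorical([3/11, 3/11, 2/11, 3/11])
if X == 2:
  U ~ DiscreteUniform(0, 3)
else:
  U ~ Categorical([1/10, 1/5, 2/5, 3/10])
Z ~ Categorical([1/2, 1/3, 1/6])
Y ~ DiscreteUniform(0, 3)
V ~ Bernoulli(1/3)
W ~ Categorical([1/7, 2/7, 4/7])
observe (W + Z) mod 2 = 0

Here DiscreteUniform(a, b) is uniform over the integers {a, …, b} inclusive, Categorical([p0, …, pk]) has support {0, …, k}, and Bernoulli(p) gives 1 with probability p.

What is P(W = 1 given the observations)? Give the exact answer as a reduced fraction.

P(W = 1 | obs) = 1/6

Enumerate traces; 640 have nonzero weight after conditioning:
  (X=0, U=0, Z=0, Y=0, V=0, W=0) weight 1/3080
  (X=0, U=0, Z=0, Y=0, V=0, W=2) weight 1/770
  (X=0, U=0, Z=0, Y=0, V=1, W=0) weight 1/6160
  (X=0, U=0, Z=0, Y=0, V=1, W=2) weight 1/1540
  (X=0, U=0, Z=0, Y=1, V=0, W=0) weight 1/3080
  (X=0, U=0, Z=0, Y=1, V=0, W=2) weight 1/770
  (X=0, U=0, Z=0, Y=1, V=1, W=0) weight 1/6160
  (X=0, U=0, Z=0, Y=1, V=1, W=2) weight 1/1540
  (X=0, U=0, Z=1, Y=0, V=0, W=1) weight 1/2310
  … 631 more
Group by W:
  weight(W=0) = 2/21
  weight(W=1) = 2/21
  weight(W=2) = 8/21
Total weight = 2/21 + 2/21 + 8/21 = 4/7
P(W=0 | obs) = 2/21 / 4/7 = 1/6
P(W=1 | obs) = 2/21 / 4/7 = 1/6
P(W=2 | obs) = 8/21 / 4/7 = 2/3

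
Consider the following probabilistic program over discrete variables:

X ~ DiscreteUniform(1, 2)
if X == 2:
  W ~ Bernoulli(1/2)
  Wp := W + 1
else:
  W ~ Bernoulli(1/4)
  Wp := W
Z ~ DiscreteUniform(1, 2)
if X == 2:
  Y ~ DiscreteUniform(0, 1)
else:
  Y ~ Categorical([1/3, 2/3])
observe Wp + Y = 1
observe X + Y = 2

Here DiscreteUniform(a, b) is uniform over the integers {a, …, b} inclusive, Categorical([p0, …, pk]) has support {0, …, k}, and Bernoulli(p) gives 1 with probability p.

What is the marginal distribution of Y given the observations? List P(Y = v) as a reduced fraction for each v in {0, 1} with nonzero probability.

P(Y=0) = 1/3, P(Y=1) = 2/3

Enumerate traces; 4 have nonzero weight after conditioning:
  (X=1, W=0, Z=1, Y=1) weight 1/8
  (X=1, W=0, Z=2, Y=1) weight 1/8
  (X=2, W=0, Z=1, Y=0) weight 1/16
  (X=2, W=0, Z=2, Y=0) weight 1/16
Group by Y:
  weight(Y=0) = 1/8
  weight(Y=1) = 1/4
Total weight = 1/8 + 1/4 = 3/8
P(Y=0 | obs) = 1/8 / 3/8 = 1/3
P(Y=1 | obs) = 1/4 / 3/8 = 2/3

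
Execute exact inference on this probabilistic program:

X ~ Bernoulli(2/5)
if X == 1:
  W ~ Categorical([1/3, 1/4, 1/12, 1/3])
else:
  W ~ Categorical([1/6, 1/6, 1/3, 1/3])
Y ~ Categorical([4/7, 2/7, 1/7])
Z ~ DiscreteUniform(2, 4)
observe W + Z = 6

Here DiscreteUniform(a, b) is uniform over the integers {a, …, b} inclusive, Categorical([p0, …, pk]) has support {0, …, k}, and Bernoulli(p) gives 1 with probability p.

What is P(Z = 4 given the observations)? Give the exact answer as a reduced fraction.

P(Z = 4 | obs) = 7/17

Enumerate traces; 12 have nonzero weight after conditioning:
  (X=0, W=2, Y=0, Z=4) weight 4/105
  (X=0, W=2, Y=1, Z=4) weight 2/105
  (X=0, W=2, Y=2, Z=4) weight 1/105
  (X=0, W=3, Y=0, Z=3) weight 4/105
  (X=0, W=3, Y=1, Z=3) weight 2/105
  (X=0, W=3, Y=2, Z=3) weight 1/105
  (X=1, W=2, Y=0, Z=4) weight 2/315
  (X=1, W=2, Y=1, Z=4) weight 1/315
  … 4 more
Group by Z:
  weight(Z=3) = 1/9
  weight(Z=4) = 7/90
Total weight = 1/9 + 7/90 = 17/90
P(Z=3 | obs) = 1/9 / 17/90 = 10/17
P(Z=4 | obs) = 7/90 / 17/90 = 7/17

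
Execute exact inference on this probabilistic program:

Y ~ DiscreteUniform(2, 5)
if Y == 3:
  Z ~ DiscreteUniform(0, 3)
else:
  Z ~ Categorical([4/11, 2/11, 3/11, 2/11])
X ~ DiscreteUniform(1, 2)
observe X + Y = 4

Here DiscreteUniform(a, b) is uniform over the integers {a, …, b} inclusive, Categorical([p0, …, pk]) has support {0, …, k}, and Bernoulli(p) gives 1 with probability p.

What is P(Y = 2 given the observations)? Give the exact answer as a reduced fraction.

Enumerate traces; 8 have nonzero weight after conditioning:
  (Y=2, Z=0, X=2) weight 1/22
  (Y=2, Z=1, X=2) weight 1/44
  (Y=2, Z=2, X=2) weight 3/88
  (Y=2, Z=3, X=2) weight 1/44
  (Y=3, Z=0, X=1) weight 1/32
  (Y=3, Z=1, X=1) weight 1/32
  (Y=3, Z=2, X=1) weight 1/32
  (Y=3, Z=3, X=1) weight 1/32
Group by Y:
  weight(Y=2) = 1/8
  weight(Y=3) = 1/8
Total weight = 1/8 + 1/8 = 1/4
P(Y=2 | obs) = 1/8 / 1/4 = 1/2
P(Y=3 | obs) = 1/8 / 1/4 = 1/2

P(Y = 2 | obs) = 1/2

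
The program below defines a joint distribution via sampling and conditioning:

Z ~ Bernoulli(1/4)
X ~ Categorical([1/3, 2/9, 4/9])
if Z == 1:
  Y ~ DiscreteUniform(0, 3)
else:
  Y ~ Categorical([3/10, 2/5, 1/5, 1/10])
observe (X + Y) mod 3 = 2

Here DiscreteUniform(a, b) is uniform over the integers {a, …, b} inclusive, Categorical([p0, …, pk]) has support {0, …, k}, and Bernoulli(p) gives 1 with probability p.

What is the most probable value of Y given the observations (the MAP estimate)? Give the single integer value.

Enumerate traces; 8 have nonzero weight after conditioning:
  (Z=0, X=0, Y=2) weight 1/20
  (Z=0, X=1, Y=1) weight 1/15
  (Z=0, X=2, Y=0) weight 1/10
  (Z=0, X=2, Y=3) weight 1/30
  (Z=1, X=0, Y=2) weight 1/48
  (Z=1, X=1, Y=1) weight 1/72
  (Z=1, X=2, Y=0) weight 1/36
  (Z=1, X=2, Y=3) weight 1/36
Group by Y:
  weight(Y=0) = 23/180
  weight(Y=1) = 29/360
  weight(Y=2) = 17/240
  weight(Y=3) = 11/180
Total weight = 23/180 + 29/360 + 17/240 + 11/180 = 49/144
P(Y=0 | obs) = 23/180 / 49/144 = 92/245
P(Y=1 | obs) = 29/360 / 49/144 = 58/245
P(Y=2 | obs) = 17/240 / 49/144 = 51/245
P(Y=3 | obs) = 11/180 / 49/144 = 44/245
argmax = 0

argmax_v P(Y = v | obs) = 0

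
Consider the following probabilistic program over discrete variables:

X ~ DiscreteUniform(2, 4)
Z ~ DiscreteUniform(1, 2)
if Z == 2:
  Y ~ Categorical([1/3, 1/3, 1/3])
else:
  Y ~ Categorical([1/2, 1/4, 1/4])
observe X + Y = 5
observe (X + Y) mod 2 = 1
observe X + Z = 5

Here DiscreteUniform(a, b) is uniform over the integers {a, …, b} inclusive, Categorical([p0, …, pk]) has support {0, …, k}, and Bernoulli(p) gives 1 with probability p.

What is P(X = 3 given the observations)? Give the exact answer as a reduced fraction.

P(X = 3 | obs) = 4/7

Enumerate traces; 2 have nonzero weight after conditioning:
  (X=3, Z=2, Y=2) weight 1/18
  (X=4, Z=1, Y=1) weight 1/24
Group by X:
  weight(X=3) = 1/18
  weight(X=4) = 1/24
Total weight = 1/18 + 1/24 = 7/72
P(X=3 | obs) = 1/18 / 7/72 = 4/7
P(X=4 | obs) = 1/24 / 7/72 = 3/7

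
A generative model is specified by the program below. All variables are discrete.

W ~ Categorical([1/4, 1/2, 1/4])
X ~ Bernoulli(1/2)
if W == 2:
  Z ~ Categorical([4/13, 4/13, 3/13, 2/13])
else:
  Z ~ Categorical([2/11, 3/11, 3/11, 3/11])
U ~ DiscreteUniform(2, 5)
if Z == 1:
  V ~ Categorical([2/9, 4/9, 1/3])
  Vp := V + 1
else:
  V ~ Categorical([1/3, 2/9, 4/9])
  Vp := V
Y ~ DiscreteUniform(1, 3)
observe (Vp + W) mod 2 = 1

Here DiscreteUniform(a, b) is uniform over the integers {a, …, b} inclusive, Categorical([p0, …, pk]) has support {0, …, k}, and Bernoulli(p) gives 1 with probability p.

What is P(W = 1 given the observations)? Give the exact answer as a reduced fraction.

P(W = 1 | obs) = 1768/2589

Enumerate traces; 408 have nonzero weight after conditioning:
  (W=0, X=0, Z=0, U=2, V=1, Y=1) weight 1/2376
  (W=0, X=0, Z=0, U=2, V=1, Y=2) weight 1/2376
  (W=0, X=0, Z=0, U=2, V=1, Y=3) weight 1/2376
  (W=0, X=0, Z=0, U=3, V=1, Y=1) weight 1/2376
  (W=0, X=0, Z=0, U=3, V=1, Y=2) weight 1/2376
  (W=0, X=0, Z=0, U=3, V=1, Y=3) weight 1/2376
  (W=0, X=0, Z=0, U=4, V=1, Y=1) weight 1/2376
  (W=0, X=0, Z=0, U=4, V=1, Y=2) weight 1/2376
  (W=1, X=0, Z=0, U=2, V=0, Y=1) weight 1/792
  (W=2, X=0, Z=0, U=2, V=1, Y=1) weight 1/1404
  … 398 more
Group by W:
  weight(W=0) = 31/396
  weight(W=1) = 34/99
  weight(W=2) = 19/234
Total weight = 31/396 + 34/99 + 19/234 = 863/1716
P(W=0 | obs) = 31/396 / 863/1716 = 403/2589
P(W=1 | obs) = 34/99 / 863/1716 = 1768/2589
P(W=2 | obs) = 19/234 / 863/1716 = 418/2589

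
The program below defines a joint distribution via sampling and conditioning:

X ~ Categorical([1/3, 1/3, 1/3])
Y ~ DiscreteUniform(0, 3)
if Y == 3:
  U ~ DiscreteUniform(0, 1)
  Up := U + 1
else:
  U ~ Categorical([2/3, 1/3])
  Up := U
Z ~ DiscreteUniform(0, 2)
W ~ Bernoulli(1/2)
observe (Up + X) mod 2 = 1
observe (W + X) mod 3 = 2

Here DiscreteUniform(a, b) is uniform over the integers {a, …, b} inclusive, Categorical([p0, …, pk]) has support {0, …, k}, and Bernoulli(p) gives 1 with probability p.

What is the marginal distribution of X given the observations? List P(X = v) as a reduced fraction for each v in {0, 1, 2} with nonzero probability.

P(X=1) = 5/8, P(X=2) = 3/8

Enumerate traces; 24 have nonzero weight after conditioning:
  (X=1, Y=0, U=0, Z=0, W=1) weight 1/108
  (X=1, Y=0, U=0, Z=1, W=1) weight 1/108
  (X=1, Y=0, U=0, Z=2, W=1) weight 1/108
  (X=1, Y=1, U=0, Z=0, W=1) weight 1/108
  (X=1, Y=1, U=0, Z=1, W=1) weight 1/108
  (X=1, Y=1, U=0, Z=2, W=1) weight 1/108
  (X=1, Y=2, U=0, Z=0, W=1) weight 1/108
  (X=1, Y=2, U=0, Z=1, W=1) weight 1/108
  (X=2, Y=0, U=1, Z=0, W=0) weight 1/216
  … 15 more
Group by X:
  weight(X=1) = 5/48
  weight(X=2) = 1/16
Total weight = 5/48 + 1/16 = 1/6
P(X=1 | obs) = 5/48 / 1/6 = 5/8
P(X=2 | obs) = 1/16 / 1/6 = 3/8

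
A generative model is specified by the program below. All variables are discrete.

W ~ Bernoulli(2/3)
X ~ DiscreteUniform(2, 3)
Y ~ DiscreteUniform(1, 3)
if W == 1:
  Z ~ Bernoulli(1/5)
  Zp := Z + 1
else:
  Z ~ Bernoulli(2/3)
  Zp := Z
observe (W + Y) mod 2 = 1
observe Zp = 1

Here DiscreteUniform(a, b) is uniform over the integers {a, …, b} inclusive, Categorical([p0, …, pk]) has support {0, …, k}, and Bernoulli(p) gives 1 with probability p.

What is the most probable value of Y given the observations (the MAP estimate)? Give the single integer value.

Enumerate traces; 6 have nonzero weight after conditioning:
  (W=0, X=2, Y=1, Z=1) weight 1/27
  (W=0, X=2, Y=3, Z=1) weight 1/27
  (W=0, X=3, Y=1, Z=1) weight 1/27
  (W=0, X=3, Y=3, Z=1) weight 1/27
  (W=1, X=2, Y=2, Z=0) weight 4/45
  (W=1, X=3, Y=2, Z=0) weight 4/45
Group by Y:
  weight(Y=1) = 2/27
  weight(Y=2) = 8/45
  weight(Y=3) = 2/27
Total weight = 2/27 + 8/45 + 2/27 = 44/135
P(Y=1 | obs) = 2/27 / 44/135 = 5/22
P(Y=2 | obs) = 8/45 / 44/135 = 6/11
P(Y=3 | obs) = 2/27 / 44/135 = 5/22
argmax = 2

argmax_v P(Y = v | obs) = 2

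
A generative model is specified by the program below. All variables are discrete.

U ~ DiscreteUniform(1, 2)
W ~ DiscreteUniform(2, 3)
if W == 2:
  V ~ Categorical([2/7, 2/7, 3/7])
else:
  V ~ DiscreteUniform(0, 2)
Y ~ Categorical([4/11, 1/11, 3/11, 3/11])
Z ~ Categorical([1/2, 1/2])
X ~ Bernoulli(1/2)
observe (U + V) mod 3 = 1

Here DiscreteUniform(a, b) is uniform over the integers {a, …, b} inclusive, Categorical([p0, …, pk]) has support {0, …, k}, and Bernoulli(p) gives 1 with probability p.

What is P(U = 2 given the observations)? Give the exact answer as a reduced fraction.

Enumerate traces; 64 have nonzero weight after conditioning:
  (U=1, W=2, V=0, Y=0, Z=0, X=0) weight 1/154
  (U=1, W=2, V=0, Y=0, Z=0, X=1) weight 1/154
  (U=1, W=2, V=0, Y=0, Z=1, X=0) weight 1/154
  (U=1, W=2, V=0, Y=0, Z=1, X=1) weight 1/154
  (U=1, W=2, V=0, Y=1, Z=0, X=0) weight 1/616
  (U=1, W=2, V=0, Y=1, Z=0, X=1) weight 1/616
  (U=1, W=2, V=0, Y=1, Z=1, X=0) weight 1/616
  (U=1, W=2, V=0, Y=1, Z=1, X=1) weight 1/616
  (U=2, W=2, V=2, Y=0, Z=0, X=0) weight 3/308
  … 55 more
Group by U:
  weight(U=1) = 13/84
  weight(U=2) = 4/21
Total weight = 13/84 + 4/21 = 29/84
P(U=1 | obs) = 13/84 / 29/84 = 13/29
P(U=2 | obs) = 4/21 / 29/84 = 16/29

P(U = 2 | obs) = 16/29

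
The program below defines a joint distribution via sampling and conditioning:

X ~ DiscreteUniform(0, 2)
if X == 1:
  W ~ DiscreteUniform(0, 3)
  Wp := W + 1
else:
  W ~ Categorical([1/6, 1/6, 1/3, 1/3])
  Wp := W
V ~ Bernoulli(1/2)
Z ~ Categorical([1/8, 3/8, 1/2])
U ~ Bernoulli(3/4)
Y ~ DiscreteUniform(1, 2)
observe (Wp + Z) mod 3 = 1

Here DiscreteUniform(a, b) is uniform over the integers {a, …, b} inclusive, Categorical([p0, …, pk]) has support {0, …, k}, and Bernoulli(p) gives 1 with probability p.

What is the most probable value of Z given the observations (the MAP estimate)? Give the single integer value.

Enumerate traces; 96 have nonzero weight after conditioning:
  (X=0, W=0, V=0, Z=1, U=0, Y=1) weight 1/768
  (X=0, W=0, V=0, Z=1, U=0, Y=2) weight 1/768
  (X=0, W=0, V=0, Z=1, U=1, Y=1) weight 1/256
  (X=0, W=0, V=0, Z=1, U=1, Y=2) weight 1/256
  (X=0, W=0, V=1, Z=1, U=0, Y=1) weight 1/768
  (X=0, W=0, V=1, Z=1, U=0, Y=2) weight 1/768
  (X=0, W=0, V=1, Z=1, U=1, Y=1) weight 1/256
  (X=0, W=0, V=1, Z=1, U=1, Y=2) weight 1/256
  (X=0, W=1, V=0, Z=0, U=0, Y=1) weight 1/2304
  (X=0, W=2, V=0, Z=2, U=0, Y=1) weight 1/288
  … 86 more
Group by Z:
  weight(Z=0) = 5/144
  weight(Z=1) = 5/32
  weight(Z=2) = 11/72
Total weight = 5/144 + 5/32 + 11/72 = 11/32
P(Z=0 | obs) = 5/144 / 11/32 = 10/99
P(Z=1 | obs) = 5/32 / 11/32 = 5/11
P(Z=2 | obs) = 11/72 / 11/32 = 4/9
argmax = 1

argmax_v P(Z = v | obs) = 1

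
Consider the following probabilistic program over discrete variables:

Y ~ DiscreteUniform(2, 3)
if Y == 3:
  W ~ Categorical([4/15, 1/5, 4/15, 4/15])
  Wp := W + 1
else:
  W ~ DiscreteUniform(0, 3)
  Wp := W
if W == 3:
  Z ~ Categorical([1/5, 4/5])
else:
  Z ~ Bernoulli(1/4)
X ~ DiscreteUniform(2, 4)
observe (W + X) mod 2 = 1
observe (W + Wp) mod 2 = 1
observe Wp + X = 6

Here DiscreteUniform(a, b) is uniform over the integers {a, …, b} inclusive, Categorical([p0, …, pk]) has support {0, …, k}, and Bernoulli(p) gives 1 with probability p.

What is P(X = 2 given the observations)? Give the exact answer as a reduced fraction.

P(X = 2 | obs) = 4/11

Enumerate traces; 6 have nonzero weight after conditioning:
  (Y=3, W=1, Z=0, X=4) weight 1/40
  (Y=3, W=1, Z=1, X=4) weight 1/120
  (Y=3, W=2, Z=0, X=3) weight 1/30
  (Y=3, W=2, Z=1, X=3) weight 1/90
  (Y=3, W=3, Z=0, X=2) weight 2/225
  (Y=3, W=3, Z=1, X=2) weight 8/225
Group by X:
  weight(X=2) = 2/45
  weight(X=3) = 2/45
  weight(X=4) = 1/30
Total weight = 2/45 + 2/45 + 1/30 = 11/90
P(X=2 | obs) = 2/45 / 11/90 = 4/11
P(X=3 | obs) = 2/45 / 11/90 = 4/11
P(X=4 | obs) = 1/30 / 11/90 = 3/11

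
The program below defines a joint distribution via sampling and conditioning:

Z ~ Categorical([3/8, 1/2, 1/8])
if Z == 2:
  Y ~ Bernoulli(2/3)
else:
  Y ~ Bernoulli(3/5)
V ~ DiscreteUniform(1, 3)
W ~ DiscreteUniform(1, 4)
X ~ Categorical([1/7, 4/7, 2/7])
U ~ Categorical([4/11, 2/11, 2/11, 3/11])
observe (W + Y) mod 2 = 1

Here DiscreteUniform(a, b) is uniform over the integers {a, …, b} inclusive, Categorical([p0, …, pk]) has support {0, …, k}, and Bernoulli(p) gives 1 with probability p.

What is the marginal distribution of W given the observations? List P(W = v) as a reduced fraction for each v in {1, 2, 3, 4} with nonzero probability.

Enumerate traces; 432 have nonzero weight after conditioning:
  (Z=0, Y=0, V=1, W=1, X=0, U=0) weight 1/1540
  (Z=0, Y=0, V=1, W=1, X=0, U=1) weight 1/3080
  (Z=0, Y=0, V=1, W=1, X=0, U=2) weight 1/3080
  (Z=0, Y=0, V=1, W=1, X=0, U=3) weight 3/6160
  (Z=0, Y=0, V=1, W=1, X=1, U=0) weight 1/385
  (Z=0, Y=0, V=1, W=1, X=1, U=1) weight 1/770
  (Z=0, Y=0, V=1, W=1, X=1, U=2) weight 1/770
  (Z=0, Y=0, V=1, W=1, X=1, U=3) weight 3/1540
  (Z=0, Y=0, V=1, W=3, X=0, U=0) weight 1/1540
  (Z=0, Y=1, V=1, W=2, X=0, U=0) weight 3/3080
  … 422 more
Group by W:
  weight(W=1) = 47/480
  weight(W=2) = 73/480
  weight(W=3) = 47/480
  weight(W=4) = 73/480
Total weight = 47/480 + 73/480 + 47/480 + 73/480 = 1/2
P(W=1 | obs) = 47/480 / 1/2 = 47/240
P(W=2 | obs) = 73/480 / 1/2 = 73/240
P(W=3 | obs) = 47/480 / 1/2 = 47/240
P(W=4 | obs) = 73/480 / 1/2 = 73/240

P(W=1) = 47/240, P(W=2) = 73/240, P(W=3) = 47/240, P(W=4) = 73/240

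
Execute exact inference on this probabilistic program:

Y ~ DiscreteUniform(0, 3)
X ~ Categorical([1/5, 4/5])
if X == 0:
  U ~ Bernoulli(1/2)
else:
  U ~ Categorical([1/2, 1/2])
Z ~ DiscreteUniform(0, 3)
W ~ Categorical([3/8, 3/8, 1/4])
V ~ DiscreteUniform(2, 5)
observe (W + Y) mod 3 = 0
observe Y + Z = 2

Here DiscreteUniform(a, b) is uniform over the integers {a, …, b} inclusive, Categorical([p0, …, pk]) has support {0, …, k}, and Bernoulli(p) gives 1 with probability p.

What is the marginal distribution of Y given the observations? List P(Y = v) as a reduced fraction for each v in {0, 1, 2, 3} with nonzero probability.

Enumerate traces; 48 have nonzero weight after conditioning:
  (Y=0, X=0, U=0, Z=2, W=0, V=2) weight 3/5120
  (Y=0, X=0, U=0, Z=2, W=0, V=3) weight 3/5120
  (Y=0, X=0, U=0, Z=2, W=0, V=4) weight 3/5120
  (Y=0, X=0, U=0, Z=2, W=0, V=5) weight 3/5120
  (Y=0, X=0, U=1, Z=2, W=0, V=2) weight 3/5120
  (Y=0, X=0, U=1, Z=2, W=0, V=3) weight 3/5120
  (Y=0, X=0, U=1, Z=2, W=0, V=4) weight 3/5120
  (Y=0, X=0, U=1, Z=2, W=0, V=5) weight 3/5120
  (Y=1, X=0, U=0, Z=1, W=2, V=2) weight 1/2560
  (Y=2, X=0, U=0, Z=0, W=1, V=2) weight 3/5120
  … 38 more
Group by Y:
  weight(Y=0) = 3/128
  weight(Y=1) = 1/64
  weight(Y=2) = 3/128
Total weight = 3/128 + 1/64 + 3/128 = 1/16
P(Y=0 | obs) = 3/128 / 1/16 = 3/8
P(Y=1 | obs) = 1/64 / 1/16 = 1/4
P(Y=2 | obs) = 3/128 / 1/16 = 3/8

P(Y=0) = 3/8, P(Y=1) = 1/4, P(Y=2) = 3/8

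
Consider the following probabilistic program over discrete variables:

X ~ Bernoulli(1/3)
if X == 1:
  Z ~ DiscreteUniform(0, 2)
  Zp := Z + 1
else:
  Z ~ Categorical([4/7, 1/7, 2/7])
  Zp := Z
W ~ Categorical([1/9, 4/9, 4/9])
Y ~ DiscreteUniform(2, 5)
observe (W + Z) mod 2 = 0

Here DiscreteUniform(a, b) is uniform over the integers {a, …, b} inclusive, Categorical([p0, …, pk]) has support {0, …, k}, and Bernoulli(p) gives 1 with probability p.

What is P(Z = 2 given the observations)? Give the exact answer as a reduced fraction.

Enumerate traces; 40 have nonzero weight after conditioning:
  (X=0, Z=0, W=0, Y=2) weight 2/189
  (X=0, Z=0, W=0, Y=3) weight 2/189
  (X=0, Z=0, W=0, Y=4) weight 2/189
  (X=0, Z=0, W=0, Y=5) weight 2/189
  (X=0, Z=0, W=2, Y=2) weight 8/189
  (X=0, Z=0, W=2, Y=3) weight 8/189
  (X=0, Z=0, W=2, Y=4) weight 8/189
  (X=0, Z=0, W=2, Y=5) weight 8/189
  (X=0, Z=1, W=1, Y=2) weight 2/189
  (X=0, Z=2, W=0, Y=2) weight 1/189
  … 30 more
Group by Z:
  weight(Z=0) = 155/567
  weight(Z=1) = 52/567
  weight(Z=2) = 95/567
Total weight = 155/567 + 52/567 + 95/567 = 302/567
P(Z=0 | obs) = 155/567 / 302/567 = 155/302
P(Z=1 | obs) = 52/567 / 302/567 = 26/151
P(Z=2 | obs) = 95/567 / 302/567 = 95/302

P(Z = 2 | obs) = 95/302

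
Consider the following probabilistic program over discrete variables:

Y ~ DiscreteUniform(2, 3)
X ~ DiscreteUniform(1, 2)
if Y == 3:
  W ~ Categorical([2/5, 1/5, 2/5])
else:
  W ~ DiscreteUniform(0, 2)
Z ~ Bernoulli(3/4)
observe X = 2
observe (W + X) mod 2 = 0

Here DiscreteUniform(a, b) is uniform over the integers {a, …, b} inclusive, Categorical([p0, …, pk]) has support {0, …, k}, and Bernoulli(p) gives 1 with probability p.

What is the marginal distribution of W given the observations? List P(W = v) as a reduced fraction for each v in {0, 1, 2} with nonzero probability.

P(W=0) = 1/2, P(W=2) = 1/2

Enumerate traces; 8 have nonzero weight after conditioning:
  (Y=2, X=2, W=0, Z=0) weight 1/48
  (Y=2, X=2, W=0, Z=1) weight 1/16
  (Y=2, X=2, W=2, Z=0) weight 1/48
  (Y=2, X=2, W=2, Z=1) weight 1/16
  (Y=3, X=2, W=0, Z=0) weight 1/40
  (Y=3, X=2, W=0, Z=1) weight 3/40
  (Y=3, X=2, W=2, Z=0) weight 1/40
  (Y=3, X=2, W=2, Z=1) weight 3/40
Group by W:
  weight(W=0) = 11/60
  weight(W=2) = 11/60
Total weight = 11/60 + 11/60 = 11/30
P(W=0 | obs) = 11/60 / 11/30 = 1/2
P(W=2 | obs) = 11/60 / 11/30 = 1/2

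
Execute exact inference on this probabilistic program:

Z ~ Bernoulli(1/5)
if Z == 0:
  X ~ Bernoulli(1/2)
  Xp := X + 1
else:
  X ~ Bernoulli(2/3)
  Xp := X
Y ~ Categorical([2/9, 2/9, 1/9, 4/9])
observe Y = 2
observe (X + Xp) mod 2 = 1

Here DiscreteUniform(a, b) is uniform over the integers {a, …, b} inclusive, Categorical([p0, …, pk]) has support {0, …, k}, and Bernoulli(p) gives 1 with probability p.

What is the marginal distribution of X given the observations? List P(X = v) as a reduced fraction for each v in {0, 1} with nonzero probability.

Enumerate traces; 2 have nonzero weight after conditioning:
  (Z=0, X=0, Y=2) weight 2/45
  (Z=0, X=1, Y=2) weight 2/45
Group by X:
  weight(X=0) = 2/45
  weight(X=1) = 2/45
Total weight = 2/45 + 2/45 = 4/45
P(X=0 | obs) = 2/45 / 4/45 = 1/2
P(X=1 | obs) = 2/45 / 4/45 = 1/2

P(X=0) = 1/2, P(X=1) = 1/2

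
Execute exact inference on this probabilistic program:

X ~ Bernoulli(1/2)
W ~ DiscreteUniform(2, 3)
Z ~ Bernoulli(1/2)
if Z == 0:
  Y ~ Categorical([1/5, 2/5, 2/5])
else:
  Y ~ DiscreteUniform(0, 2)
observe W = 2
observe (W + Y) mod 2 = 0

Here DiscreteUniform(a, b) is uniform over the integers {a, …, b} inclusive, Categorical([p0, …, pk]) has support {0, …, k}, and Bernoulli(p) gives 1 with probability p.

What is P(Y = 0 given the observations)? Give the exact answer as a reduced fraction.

P(Y = 0 | obs) = 8/19

Enumerate traces; 8 have nonzero weight after conditioning:
  (X=0, W=2, Z=0, Y=0) weight 1/40
  (X=0, W=2, Z=0, Y=2) weight 1/20
  (X=0, W=2, Z=1, Y=0) weight 1/24
  (X=0, W=2, Z=1, Y=2) weight 1/24
  (X=1, W=2, Z=0, Y=0) weight 1/40
  (X=1, W=2, Z=0, Y=2) weight 1/20
  (X=1, W=2, Z=1, Y=0) weight 1/24
  (X=1, W=2, Z=1, Y=2) weight 1/24
Group by Y:
  weight(Y=0) = 2/15
  weight(Y=2) = 11/60
Total weight = 2/15 + 11/60 = 19/60
P(Y=0 | obs) = 2/15 / 19/60 = 8/19
P(Y=2 | obs) = 11/60 / 19/60 = 11/19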